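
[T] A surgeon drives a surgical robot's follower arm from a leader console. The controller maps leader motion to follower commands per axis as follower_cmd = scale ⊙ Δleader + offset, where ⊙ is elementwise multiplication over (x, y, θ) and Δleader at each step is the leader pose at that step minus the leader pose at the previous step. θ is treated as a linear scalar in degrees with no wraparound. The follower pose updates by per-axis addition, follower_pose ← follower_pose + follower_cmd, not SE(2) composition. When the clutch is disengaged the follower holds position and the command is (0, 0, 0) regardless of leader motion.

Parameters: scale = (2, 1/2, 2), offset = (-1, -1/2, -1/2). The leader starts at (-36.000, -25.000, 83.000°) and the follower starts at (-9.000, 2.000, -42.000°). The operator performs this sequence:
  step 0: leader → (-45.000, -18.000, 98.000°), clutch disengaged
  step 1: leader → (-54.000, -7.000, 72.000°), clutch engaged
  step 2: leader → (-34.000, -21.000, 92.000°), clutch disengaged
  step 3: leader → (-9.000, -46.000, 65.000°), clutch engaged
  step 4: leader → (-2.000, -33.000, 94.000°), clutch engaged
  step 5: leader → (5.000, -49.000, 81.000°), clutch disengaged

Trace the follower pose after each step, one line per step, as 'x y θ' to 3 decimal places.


step 0: Δleader=(-9.000, 7.000, 15.000°), disengaged; cmd=(0,0,0) → follower holds at (-9.000, 2.000, -42.000°)
step 1: Δleader=(-9.000, 11.000, -26.000°), engaged; cmd=(-19.000, 5.000, -52.500°) → follower=(-28.000, 7.000, -94.500°)
step 2: Δleader=(20.000, -14.000, 20.000°), disengaged; cmd=(0,0,0) → follower holds at (-28.000, 7.000, -94.500°)
step 3: Δleader=(25.000, -25.000, -27.000°), engaged; cmd=(49.000, -13.000, -54.500°) → follower=(21.000, -6.000, -149.000°)
step 4: Δleader=(7.000, 13.000, 29.000°), engaged; cmd=(13.000, 6.000, 57.500°) → follower=(34.000, 0.000, -91.500°)
step 5: Δleader=(7.000, -16.000, -13.000°), disengaged; cmd=(0,0,0) → follower holds at (34.000, 0.000, -91.500°)

-9.000 2.000 -42.000
-28.000 7.000 -94.500
-28.000 7.000 -94.500
21.000 -6.000 -149.000
34.000 0.000 -91.500
34.000 0.000 -91.500


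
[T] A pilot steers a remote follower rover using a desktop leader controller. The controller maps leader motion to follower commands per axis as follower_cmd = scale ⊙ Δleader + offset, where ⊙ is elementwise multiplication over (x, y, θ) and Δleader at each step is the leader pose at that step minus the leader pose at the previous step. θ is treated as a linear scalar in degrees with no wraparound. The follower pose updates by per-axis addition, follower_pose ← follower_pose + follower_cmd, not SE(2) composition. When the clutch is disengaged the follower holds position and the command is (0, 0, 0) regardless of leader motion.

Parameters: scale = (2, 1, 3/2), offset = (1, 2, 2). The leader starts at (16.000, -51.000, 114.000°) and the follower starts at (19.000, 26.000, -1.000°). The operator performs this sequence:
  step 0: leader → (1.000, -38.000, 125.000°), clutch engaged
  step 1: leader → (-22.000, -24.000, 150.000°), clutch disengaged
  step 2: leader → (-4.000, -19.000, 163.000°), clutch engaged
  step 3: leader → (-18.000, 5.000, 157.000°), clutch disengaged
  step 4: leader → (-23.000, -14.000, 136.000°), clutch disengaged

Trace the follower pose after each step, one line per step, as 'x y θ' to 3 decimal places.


step 0: Δleader=(-15.000, 13.000, 11.000°), engaged; cmd=(-29.000, 15.000, 18.500°) → follower=(-10.000, 41.000, 17.500°)
step 1: Δleader=(-23.000, 14.000, 25.000°), disengaged; cmd=(0,0,0) → follower holds at (-10.000, 41.000, 17.500°)
step 2: Δleader=(18.000, 5.000, 13.000°), engaged; cmd=(37.000, 7.000, 21.500°) → follower=(27.000, 48.000, 39.000°)
step 3: Δleader=(-14.000, 24.000, -6.000°), disengaged; cmd=(0,0,0) → follower holds at (27.000, 48.000, 39.000°)
step 4: Δleader=(-5.000, -19.000, -21.000°), disengaged; cmd=(0,0,0) → follower holds at (27.000, 48.000, 39.000°)

-10.000 41.000 17.500
-10.000 41.000 17.500
27.000 48.000 39.000
27.000 48.000 39.000
27.000 48.000 39.000


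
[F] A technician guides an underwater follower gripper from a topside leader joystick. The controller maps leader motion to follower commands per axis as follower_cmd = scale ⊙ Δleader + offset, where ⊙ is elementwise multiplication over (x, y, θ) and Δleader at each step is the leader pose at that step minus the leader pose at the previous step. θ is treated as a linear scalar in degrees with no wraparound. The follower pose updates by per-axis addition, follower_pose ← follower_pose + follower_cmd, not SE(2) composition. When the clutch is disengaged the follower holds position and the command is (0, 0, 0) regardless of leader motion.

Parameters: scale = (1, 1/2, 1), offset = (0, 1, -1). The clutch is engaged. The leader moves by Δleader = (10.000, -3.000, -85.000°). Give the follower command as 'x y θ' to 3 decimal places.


10.000 -0.500 -86.000

axis x: 1·10.000 + 0 = 10.000
axis y: 1/2·-3.000 + 1 = -0.500
axis θ: 1·-85.000 + -1 = -86.000


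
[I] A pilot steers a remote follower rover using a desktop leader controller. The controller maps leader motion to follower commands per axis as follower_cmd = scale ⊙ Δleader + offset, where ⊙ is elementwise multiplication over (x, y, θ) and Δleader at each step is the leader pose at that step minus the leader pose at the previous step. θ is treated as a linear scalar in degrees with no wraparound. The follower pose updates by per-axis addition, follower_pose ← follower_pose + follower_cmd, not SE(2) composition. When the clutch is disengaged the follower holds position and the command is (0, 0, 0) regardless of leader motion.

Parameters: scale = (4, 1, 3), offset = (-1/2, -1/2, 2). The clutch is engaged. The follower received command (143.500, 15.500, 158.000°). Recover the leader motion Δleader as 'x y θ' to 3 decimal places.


axis x: (143.500 − -1/2) / (4) = 36.000
axis y: (15.500 − -1/2) / (1) = 16.000
axis θ: (158.000 − 2) / (3) = 52.000

36.000 16.000 52.000


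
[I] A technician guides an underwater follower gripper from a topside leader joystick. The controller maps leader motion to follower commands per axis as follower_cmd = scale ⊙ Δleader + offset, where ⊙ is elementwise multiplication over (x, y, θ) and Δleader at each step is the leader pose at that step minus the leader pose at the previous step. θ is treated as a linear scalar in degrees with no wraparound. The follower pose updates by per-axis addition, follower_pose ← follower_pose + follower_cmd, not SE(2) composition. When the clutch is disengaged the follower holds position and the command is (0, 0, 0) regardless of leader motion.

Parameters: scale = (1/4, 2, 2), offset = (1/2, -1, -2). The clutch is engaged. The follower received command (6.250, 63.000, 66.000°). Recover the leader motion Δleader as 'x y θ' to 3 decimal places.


axis x: (6.250 − 1/2) / (1/4) = 23.000
axis y: (63.000 − -1) / (2) = 32.000
axis θ: (66.000 − -2) / (2) = 34.000

23.000 32.000 34.000


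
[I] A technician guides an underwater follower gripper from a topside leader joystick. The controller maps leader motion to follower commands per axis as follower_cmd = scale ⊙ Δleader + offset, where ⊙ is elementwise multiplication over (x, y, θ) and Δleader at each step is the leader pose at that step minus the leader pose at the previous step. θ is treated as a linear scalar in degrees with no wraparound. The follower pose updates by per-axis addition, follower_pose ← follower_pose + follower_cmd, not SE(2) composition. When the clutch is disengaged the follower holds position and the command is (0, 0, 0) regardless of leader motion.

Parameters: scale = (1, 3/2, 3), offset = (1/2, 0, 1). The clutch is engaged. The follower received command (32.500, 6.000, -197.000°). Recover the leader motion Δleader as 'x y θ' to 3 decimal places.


axis x: (32.500 − 1/2) / (1) = 32.000
axis y: (6.000 − 0) / (3/2) = 4.000
axis θ: (-197.000 − 1) / (3) = -66.000

32.000 4.000 -66.000


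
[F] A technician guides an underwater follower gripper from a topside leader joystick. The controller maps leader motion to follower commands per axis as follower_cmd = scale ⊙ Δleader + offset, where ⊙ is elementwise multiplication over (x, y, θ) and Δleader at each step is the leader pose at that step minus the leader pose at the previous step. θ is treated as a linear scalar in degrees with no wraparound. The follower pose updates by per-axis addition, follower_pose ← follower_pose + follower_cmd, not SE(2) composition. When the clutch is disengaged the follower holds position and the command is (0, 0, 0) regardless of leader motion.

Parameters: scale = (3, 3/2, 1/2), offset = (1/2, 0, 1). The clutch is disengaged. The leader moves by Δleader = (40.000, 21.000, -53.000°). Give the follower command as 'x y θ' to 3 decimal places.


0.000 0.000 0.000

clutch disengaged → follower holds; cmd = (0, 0, 0)


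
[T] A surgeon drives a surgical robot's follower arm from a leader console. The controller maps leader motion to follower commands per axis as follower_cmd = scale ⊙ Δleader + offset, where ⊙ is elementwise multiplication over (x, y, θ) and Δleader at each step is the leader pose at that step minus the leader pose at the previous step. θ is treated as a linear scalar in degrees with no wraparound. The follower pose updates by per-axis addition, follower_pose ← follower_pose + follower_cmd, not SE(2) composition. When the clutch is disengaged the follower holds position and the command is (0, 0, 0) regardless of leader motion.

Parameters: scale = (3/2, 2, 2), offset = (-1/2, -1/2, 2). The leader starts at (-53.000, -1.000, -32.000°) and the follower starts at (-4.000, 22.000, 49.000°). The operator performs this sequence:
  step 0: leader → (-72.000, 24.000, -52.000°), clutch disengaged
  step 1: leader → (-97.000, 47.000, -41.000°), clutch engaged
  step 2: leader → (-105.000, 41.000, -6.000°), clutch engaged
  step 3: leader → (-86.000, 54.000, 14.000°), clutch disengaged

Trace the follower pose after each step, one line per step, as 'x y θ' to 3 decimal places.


step 0: Δleader=(-19.000, 25.000, -20.000°), disengaged; cmd=(0,0,0) → follower holds at (-4.000, 22.000, 49.000°)
step 1: Δleader=(-25.000, 23.000, 11.000°), engaged; cmd=(-38.000, 45.500, 24.000°) → follower=(-42.000, 67.500, 73.000°)
step 2: Δleader=(-8.000, -6.000, 35.000°), engaged; cmd=(-12.500, -12.500, 72.000°) → follower=(-54.500, 55.000, 145.000°)
step 3: Δleader=(19.000, 13.000, 20.000°), disengaged; cmd=(0,0,0) → follower holds at (-54.500, 55.000, 145.000°)

-4.000 22.000 49.000
-42.000 67.500 73.000
-54.500 55.000 145.000
-54.500 55.000 145.000


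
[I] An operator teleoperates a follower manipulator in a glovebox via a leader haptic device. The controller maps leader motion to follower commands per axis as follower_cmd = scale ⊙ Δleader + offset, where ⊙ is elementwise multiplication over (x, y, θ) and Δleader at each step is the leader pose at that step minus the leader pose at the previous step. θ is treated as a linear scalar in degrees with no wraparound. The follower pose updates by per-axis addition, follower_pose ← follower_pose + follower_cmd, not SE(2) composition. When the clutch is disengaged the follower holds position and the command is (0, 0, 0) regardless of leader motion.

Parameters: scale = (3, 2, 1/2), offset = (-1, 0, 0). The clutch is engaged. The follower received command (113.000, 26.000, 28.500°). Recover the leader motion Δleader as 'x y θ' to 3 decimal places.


axis x: (113.000 − -1) / (3) = 38.000
axis y: (26.000 − 0) / (2) = 13.000
axis θ: (28.500 − 0) / (1/2) = 57.000

38.000 13.000 57.000


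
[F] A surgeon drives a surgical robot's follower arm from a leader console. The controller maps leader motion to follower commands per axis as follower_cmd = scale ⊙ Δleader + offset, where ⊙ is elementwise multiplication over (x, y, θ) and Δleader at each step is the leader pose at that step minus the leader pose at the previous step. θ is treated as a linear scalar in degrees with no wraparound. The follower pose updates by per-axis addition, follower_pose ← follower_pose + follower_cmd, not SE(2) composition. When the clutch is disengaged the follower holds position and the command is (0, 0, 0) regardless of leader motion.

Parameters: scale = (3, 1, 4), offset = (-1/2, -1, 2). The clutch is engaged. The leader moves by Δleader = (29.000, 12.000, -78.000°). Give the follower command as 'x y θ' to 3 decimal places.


86.500 11.000 -310.000

axis x: 3·29.000 + -1/2 = 86.500
axis y: 1·12.000 + -1 = 11.000
axis θ: 4·-78.000 + 2 = -310.000


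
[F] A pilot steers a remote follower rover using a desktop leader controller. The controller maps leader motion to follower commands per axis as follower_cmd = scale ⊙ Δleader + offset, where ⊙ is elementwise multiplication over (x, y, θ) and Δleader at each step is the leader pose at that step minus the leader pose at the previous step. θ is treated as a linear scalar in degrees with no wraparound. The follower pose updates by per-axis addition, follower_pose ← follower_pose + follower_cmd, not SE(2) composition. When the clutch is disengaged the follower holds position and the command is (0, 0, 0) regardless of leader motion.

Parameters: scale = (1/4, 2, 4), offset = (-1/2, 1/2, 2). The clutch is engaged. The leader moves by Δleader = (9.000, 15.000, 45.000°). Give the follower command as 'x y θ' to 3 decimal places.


axis x: 1/4·9.000 + -1/2 = 1.750
axis y: 2·15.000 + 1/2 = 30.500
axis θ: 4·45.000 + 2 = 182.000

1.750 30.500 182.000


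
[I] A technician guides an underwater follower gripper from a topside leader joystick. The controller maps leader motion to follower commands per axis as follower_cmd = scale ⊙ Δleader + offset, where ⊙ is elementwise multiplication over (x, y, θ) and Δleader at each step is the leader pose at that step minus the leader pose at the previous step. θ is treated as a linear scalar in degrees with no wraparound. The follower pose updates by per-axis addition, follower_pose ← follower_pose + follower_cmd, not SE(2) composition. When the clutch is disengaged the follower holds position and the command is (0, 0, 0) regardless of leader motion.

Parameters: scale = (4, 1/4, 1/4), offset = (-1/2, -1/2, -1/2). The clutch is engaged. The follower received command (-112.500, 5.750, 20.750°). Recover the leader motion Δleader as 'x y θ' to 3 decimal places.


-28.000 25.000 85.000

axis x: (-112.500 − -1/2) / (4) = -28.000
axis y: (5.750 − -1/2) / (1/4) = 25.000
axis θ: (20.750 − -1/2) / (1/4) = 85.000


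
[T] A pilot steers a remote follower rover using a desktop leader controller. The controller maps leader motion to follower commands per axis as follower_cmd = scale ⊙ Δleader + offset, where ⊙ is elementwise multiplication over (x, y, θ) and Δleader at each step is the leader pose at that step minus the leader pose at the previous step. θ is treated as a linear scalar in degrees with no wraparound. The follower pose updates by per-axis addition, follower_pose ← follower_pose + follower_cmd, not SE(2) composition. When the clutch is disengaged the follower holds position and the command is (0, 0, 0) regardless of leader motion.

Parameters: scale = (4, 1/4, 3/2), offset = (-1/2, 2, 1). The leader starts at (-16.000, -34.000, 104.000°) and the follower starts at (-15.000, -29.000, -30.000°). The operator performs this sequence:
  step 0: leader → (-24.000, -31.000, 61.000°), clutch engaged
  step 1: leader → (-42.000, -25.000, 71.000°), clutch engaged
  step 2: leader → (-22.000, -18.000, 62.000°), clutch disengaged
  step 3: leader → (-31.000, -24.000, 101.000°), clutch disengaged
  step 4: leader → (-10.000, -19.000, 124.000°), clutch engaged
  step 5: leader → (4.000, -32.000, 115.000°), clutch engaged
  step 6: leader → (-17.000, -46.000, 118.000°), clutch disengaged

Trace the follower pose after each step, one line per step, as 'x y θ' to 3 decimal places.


step 0: Δleader=(-8.000, 3.000, -43.000°), engaged; cmd=(-32.500, 2.750, -63.500°) → follower=(-47.500, -26.250, -93.500°)
step 1: Δleader=(-18.000, 6.000, 10.000°), engaged; cmd=(-72.500, 3.500, 16.000°) → follower=(-120.000, -22.750, -77.500°)
step 2: Δleader=(20.000, 7.000, -9.000°), disengaged; cmd=(0,0,0) → follower holds at (-120.000, -22.750, -77.500°)
step 3: Δleader=(-9.000, -6.000, 39.000°), disengaged; cmd=(0,0,0) → follower holds at (-120.000, -22.750, -77.500°)
step 4: Δleader=(21.000, 5.000, 23.000°), engaged; cmd=(83.500, 3.250, 35.500°) → follower=(-36.500, -19.500, -42.000°)
step 5: Δleader=(14.000, -13.000, -9.000°), engaged; cmd=(55.500, -1.250, -12.500°) → follower=(19.000, -20.750, -54.500°)
step 6: Δleader=(-21.000, -14.000, 3.000°), disengaged; cmd=(0,0,0) → follower holds at (19.000, -20.750, -54.500°)

-47.500 -26.250 -93.500
-120.000 -22.750 -77.500
-120.000 -22.750 -77.500
-120.000 -22.750 -77.500
-36.500 -19.500 -42.000
19.000 -20.750 -54.500
19.000 -20.750 -54.500


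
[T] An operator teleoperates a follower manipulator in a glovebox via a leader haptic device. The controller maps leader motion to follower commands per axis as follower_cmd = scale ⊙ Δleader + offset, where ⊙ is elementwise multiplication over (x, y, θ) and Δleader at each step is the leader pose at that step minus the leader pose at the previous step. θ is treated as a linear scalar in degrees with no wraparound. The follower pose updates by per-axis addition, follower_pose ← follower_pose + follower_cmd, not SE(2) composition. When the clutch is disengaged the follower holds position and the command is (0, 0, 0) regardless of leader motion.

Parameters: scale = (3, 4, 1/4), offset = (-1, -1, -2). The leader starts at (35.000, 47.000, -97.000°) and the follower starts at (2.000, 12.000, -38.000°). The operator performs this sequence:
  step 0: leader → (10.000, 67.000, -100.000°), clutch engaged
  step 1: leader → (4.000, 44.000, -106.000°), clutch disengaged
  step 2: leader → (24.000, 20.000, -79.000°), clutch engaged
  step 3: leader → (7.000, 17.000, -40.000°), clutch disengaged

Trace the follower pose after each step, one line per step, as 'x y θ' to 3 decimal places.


-74.000 91.000 -40.750
-74.000 91.000 -40.750
-15.000 -6.000 -36.000
-15.000 -6.000 -36.000

step 0: Δleader=(-25.000, 20.000, -3.000°), engaged; cmd=(-76.000, 79.000, -2.750°) → follower=(-74.000, 91.000, -40.750°)
step 1: Δleader=(-6.000, -23.000, -6.000°), disengaged; cmd=(0,0,0) → follower holds at (-74.000, 91.000, -40.750°)
step 2: Δleader=(20.000, -24.000, 27.000°), engaged; cmd=(59.000, -97.000, 4.750°) → follower=(-15.000, -6.000, -36.000°)
step 3: Δleader=(-17.000, -3.000, 39.000°), disengaged; cmd=(0,0,0) → follower holds at (-15.000, -6.000, -36.000°)


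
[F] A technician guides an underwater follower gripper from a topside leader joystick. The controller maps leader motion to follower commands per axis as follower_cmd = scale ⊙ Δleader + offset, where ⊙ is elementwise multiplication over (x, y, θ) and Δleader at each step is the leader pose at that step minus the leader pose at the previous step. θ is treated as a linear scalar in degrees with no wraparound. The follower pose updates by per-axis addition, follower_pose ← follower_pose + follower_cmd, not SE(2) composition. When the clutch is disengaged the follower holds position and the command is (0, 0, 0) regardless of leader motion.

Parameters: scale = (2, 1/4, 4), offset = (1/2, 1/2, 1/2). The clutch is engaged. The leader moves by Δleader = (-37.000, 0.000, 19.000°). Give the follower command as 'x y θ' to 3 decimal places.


axis x: 2·-37.000 + 1/2 = -73.500
axis y: 1/4·0.000 + 1/2 = 0.500
axis θ: 4·19.000 + 1/2 = 76.500

-73.500 0.500 76.500


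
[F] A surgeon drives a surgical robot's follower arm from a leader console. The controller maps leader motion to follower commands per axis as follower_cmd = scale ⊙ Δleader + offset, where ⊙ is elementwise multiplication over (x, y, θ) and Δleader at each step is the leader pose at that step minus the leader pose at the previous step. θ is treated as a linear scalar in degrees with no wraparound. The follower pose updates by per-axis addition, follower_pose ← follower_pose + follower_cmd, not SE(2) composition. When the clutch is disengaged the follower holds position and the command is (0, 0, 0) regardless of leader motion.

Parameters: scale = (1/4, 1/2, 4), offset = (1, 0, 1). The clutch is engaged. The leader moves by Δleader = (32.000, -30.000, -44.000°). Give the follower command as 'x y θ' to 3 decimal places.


axis x: 1/4·32.000 + 1 = 9.000
axis y: 1/2·-30.000 + 0 = -15.000
axis θ: 4·-44.000 + 1 = -175.000

9.000 -15.000 -175.000


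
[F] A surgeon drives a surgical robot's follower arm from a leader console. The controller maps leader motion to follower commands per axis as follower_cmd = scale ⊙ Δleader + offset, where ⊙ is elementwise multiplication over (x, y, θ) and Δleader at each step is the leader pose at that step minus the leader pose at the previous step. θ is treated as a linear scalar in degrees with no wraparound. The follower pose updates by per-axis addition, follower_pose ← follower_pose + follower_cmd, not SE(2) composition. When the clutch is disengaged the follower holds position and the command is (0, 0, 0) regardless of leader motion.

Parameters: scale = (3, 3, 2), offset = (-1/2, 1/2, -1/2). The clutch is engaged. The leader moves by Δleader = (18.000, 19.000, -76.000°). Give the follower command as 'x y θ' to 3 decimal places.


53.500 57.500 -152.500

axis x: 3·18.000 + -1/2 = 53.500
axis y: 3·19.000 + 1/2 = 57.500
axis θ: 2·-76.000 + -1/2 = -152.500


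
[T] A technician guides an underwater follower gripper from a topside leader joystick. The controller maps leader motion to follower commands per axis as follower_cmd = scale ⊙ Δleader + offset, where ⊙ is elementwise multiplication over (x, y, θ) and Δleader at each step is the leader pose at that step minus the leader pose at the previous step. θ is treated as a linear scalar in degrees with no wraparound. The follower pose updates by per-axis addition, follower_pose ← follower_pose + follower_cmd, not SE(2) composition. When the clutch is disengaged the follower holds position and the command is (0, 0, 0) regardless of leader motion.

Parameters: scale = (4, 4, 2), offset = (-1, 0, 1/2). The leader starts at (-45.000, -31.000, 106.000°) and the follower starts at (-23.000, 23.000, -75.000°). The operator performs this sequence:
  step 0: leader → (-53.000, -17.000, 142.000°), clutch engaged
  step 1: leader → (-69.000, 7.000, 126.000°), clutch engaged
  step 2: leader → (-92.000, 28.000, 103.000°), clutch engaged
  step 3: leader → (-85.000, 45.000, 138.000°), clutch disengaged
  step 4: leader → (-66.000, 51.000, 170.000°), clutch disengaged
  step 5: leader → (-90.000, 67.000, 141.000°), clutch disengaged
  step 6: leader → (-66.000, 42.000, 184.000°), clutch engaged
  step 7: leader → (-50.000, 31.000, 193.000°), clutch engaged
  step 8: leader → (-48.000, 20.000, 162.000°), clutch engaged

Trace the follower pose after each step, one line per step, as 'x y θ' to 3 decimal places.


step 0: Δleader=(-8.000, 14.000, 36.000°), engaged; cmd=(-33.000, 56.000, 72.500°) → follower=(-56.000, 79.000, -2.500°)
step 1: Δleader=(-16.000, 24.000, -16.000°), engaged; cmd=(-65.000, 96.000, -31.500°) → follower=(-121.000, 175.000, -34.000°)
step 2: Δleader=(-23.000, 21.000, -23.000°), engaged; cmd=(-93.000, 84.000, -45.500°) → follower=(-214.000, 259.000, -79.500°)
step 3: Δleader=(7.000, 17.000, 35.000°), disengaged; cmd=(0,0,0) → follower holds at (-214.000, 259.000, -79.500°)
step 4: Δleader=(19.000, 6.000, 32.000°), disengaged; cmd=(0,0,0) → follower holds at (-214.000, 259.000, -79.500°)
step 5: Δleader=(-24.000, 16.000, -29.000°), disengaged; cmd=(0,0,0) → follower holds at (-214.000, 259.000, -79.500°)
step 6: Δleader=(24.000, -25.000, 43.000°), engaged; cmd=(95.000, -100.000, 86.500°) → follower=(-119.000, 159.000, 7.000°)
step 7: Δleader=(16.000, -11.000, 9.000°), engaged; cmd=(63.000, -44.000, 18.500°) → follower=(-56.000, 115.000, 25.500°)
step 8: Δleader=(2.000, -11.000, -31.000°), engaged; cmd=(7.000, -44.000, -61.500°) → follower=(-49.000, 71.000, -36.000°)

-56.000 79.000 -2.500
-121.000 175.000 -34.000
-214.000 259.000 -79.500
-214.000 259.000 -79.500
-214.000 259.000 -79.500
-214.000 259.000 -79.500
-119.000 159.000 7.000
-56.000 115.000 25.500
-49.000 71.000 -36.000


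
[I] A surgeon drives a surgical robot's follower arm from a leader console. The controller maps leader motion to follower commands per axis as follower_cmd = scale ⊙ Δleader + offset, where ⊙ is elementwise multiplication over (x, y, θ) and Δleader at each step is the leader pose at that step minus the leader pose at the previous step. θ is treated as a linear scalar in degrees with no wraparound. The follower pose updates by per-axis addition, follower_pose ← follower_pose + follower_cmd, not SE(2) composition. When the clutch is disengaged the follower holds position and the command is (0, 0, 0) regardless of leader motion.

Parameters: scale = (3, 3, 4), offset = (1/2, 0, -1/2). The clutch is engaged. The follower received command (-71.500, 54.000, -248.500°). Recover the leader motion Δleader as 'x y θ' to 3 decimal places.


axis x: (-71.500 − 1/2) / (3) = -24.000
axis y: (54.000 − 0) / (3) = 18.000
axis θ: (-248.500 − -1/2) / (4) = -62.000

-24.000 18.000 -62.000


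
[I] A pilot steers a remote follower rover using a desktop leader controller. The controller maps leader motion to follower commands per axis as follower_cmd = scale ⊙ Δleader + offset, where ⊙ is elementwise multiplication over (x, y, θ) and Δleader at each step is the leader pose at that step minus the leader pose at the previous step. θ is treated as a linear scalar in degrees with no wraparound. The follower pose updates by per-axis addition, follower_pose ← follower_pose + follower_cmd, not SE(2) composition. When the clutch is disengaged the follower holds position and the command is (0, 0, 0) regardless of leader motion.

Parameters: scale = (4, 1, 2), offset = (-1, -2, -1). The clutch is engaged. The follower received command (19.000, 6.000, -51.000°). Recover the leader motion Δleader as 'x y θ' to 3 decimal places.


5.000 8.000 -25.000

axis x: (19.000 − -1) / (4) = 5.000
axis y: (6.000 − -2) / (1) = 8.000
axis θ: (-51.000 − -1) / (2) = -25.000


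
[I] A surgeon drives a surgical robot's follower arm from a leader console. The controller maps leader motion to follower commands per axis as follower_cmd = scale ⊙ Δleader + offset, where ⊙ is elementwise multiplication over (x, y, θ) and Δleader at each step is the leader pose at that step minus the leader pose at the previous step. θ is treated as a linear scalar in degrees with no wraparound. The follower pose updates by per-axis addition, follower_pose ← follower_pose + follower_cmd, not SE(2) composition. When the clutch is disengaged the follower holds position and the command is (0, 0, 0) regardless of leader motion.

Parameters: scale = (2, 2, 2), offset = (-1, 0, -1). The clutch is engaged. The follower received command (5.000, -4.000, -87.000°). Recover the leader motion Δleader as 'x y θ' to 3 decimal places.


axis x: (5.000 − -1) / (2) = 3.000
axis y: (-4.000 − 0) / (2) = -2.000
axis θ: (-87.000 − -1) / (2) = -43.000

3.000 -2.000 -43.000


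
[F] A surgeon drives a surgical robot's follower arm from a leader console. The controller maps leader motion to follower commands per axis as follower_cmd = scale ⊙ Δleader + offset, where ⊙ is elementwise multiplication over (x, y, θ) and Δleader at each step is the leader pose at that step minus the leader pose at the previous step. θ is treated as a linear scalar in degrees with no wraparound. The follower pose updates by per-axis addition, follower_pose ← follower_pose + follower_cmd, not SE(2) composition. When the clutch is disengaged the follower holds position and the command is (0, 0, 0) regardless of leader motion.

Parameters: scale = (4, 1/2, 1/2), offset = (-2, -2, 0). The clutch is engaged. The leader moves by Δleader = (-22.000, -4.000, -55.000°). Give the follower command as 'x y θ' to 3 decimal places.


axis x: 4·-22.000 + -2 = -90.000
axis y: 1/2·-4.000 + -2 = -4.000
axis θ: 1/2·-55.000 + 0 = -27.500

-90.000 -4.000 -27.500


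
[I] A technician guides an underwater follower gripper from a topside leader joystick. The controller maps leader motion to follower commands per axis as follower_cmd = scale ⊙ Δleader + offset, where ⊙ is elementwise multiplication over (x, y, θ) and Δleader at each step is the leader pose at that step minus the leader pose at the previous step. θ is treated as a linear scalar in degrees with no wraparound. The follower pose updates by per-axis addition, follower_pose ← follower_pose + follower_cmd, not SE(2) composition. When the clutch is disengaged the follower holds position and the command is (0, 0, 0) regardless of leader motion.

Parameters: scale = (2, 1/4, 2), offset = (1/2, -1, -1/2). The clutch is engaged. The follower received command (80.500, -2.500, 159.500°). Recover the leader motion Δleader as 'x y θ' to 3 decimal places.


axis x: (80.500 − 1/2) / (2) = 40.000
axis y: (-2.500 − -1) / (1/4) = -6.000
axis θ: (159.500 − -1/2) / (2) = 80.000

40.000 -6.000 80.000


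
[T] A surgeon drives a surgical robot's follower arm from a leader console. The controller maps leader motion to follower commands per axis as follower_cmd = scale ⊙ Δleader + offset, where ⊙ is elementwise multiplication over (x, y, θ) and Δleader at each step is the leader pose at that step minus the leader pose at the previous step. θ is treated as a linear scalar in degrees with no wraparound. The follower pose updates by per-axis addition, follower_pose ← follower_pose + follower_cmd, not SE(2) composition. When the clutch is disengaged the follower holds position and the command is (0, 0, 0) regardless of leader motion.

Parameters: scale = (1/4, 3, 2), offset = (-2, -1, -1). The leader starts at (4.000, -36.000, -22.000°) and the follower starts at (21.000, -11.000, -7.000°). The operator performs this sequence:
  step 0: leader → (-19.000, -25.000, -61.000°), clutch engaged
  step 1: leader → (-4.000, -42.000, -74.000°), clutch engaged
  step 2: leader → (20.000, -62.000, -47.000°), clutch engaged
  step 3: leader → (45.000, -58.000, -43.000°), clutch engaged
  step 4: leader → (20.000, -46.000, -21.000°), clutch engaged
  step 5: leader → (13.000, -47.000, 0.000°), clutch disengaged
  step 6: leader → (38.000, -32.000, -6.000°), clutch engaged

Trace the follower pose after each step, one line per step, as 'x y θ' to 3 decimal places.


13.250 21.000 -86.000
15.000 -31.000 -113.000
19.000 -92.000 -60.000
23.250 -81.000 -53.000
15.000 -46.000 -10.000
15.000 -46.000 -10.000
19.250 -2.000 -23.000

step 0: Δleader=(-23.000, 11.000, -39.000°), engaged; cmd=(-7.750, 32.000, -79.000°) → follower=(13.250, 21.000, -86.000°)
step 1: Δleader=(15.000, -17.000, -13.000°), engaged; cmd=(1.750, -52.000, -27.000°) → follower=(15.000, -31.000, -113.000°)
step 2: Δleader=(24.000, -20.000, 27.000°), engaged; cmd=(4.000, -61.000, 53.000°) → follower=(19.000, -92.000, -60.000°)
step 3: Δleader=(25.000, 4.000, 4.000°), engaged; cmd=(4.250, 11.000, 7.000°) → follower=(23.250, -81.000, -53.000°)
step 4: Δleader=(-25.000, 12.000, 22.000°), engaged; cmd=(-8.250, 35.000, 43.000°) → follower=(15.000, -46.000, -10.000°)
step 5: Δleader=(-7.000, -1.000, 21.000°), disengaged; cmd=(0,0,0) → follower holds at (15.000, -46.000, -10.000°)
step 6: Δleader=(25.000, 15.000, -6.000°), engaged; cmd=(4.250, 44.000, -13.000°) → follower=(19.250, -2.000, -23.000°)


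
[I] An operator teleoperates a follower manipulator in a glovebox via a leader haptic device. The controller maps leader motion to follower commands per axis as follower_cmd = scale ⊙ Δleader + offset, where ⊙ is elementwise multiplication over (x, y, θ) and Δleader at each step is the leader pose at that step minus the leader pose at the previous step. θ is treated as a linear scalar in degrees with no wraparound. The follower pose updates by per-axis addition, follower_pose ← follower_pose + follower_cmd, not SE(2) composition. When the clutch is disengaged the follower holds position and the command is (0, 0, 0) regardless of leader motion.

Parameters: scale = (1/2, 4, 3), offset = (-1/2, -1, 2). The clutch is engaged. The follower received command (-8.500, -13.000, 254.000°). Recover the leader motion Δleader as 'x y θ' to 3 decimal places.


axis x: (-8.500 − -1/2) / (1/2) = -16.000
axis y: (-13.000 − -1) / (4) = -3.000
axis θ: (254.000 − 2) / (3) = 84.000

-16.000 -3.000 84.000


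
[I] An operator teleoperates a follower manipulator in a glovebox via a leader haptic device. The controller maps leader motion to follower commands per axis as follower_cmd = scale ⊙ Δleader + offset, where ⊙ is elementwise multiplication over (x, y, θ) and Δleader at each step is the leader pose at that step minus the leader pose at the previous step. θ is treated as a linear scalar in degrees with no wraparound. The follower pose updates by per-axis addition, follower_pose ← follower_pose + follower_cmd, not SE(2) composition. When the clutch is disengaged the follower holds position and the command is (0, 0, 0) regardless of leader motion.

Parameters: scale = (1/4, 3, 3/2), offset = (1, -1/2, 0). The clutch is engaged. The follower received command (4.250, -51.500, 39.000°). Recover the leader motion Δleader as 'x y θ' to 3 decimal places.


13.000 -17.000 26.000

axis x: (4.250 − 1) / (1/4) = 13.000
axis y: (-51.500 − -1/2) / (3) = -17.000
axis θ: (39.000 − 0) / (3/2) = 26.000


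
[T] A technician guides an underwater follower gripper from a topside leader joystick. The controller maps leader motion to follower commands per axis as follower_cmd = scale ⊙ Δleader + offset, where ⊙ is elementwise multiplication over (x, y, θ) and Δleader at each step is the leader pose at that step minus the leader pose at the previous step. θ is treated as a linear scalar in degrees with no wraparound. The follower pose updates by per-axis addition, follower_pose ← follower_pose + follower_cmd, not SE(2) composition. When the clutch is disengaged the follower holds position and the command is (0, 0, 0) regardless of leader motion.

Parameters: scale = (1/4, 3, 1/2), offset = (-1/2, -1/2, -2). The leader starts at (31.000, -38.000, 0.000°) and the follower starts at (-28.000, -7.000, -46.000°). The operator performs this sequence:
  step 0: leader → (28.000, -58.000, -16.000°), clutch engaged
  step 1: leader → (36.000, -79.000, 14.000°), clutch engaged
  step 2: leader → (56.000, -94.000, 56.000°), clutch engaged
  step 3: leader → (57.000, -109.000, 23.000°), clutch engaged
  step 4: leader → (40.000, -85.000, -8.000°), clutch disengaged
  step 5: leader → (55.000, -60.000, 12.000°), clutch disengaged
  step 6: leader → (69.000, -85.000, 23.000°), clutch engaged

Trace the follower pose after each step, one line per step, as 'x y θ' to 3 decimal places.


step 0: Δleader=(-3.000, -20.000, -16.000°), engaged; cmd=(-1.250, -60.500, -10.000°) → follower=(-29.250, -67.500, -56.000°)
step 1: Δleader=(8.000, -21.000, 30.000°), engaged; cmd=(1.500, -63.500, 13.000°) → follower=(-27.750, -131.000, -43.000°)
step 2: Δleader=(20.000, -15.000, 42.000°), engaged; cmd=(4.500, -45.500, 19.000°) → follower=(-23.250, -176.500, -24.000°)
step 3: Δleader=(1.000, -15.000, -33.000°), engaged; cmd=(-0.250, -45.500, -18.500°) → follower=(-23.500, -222.000, -42.500°)
step 4: Δleader=(-17.000, 24.000, -31.000°), disengaged; cmd=(0,0,0) → follower holds at (-23.500, -222.000, -42.500°)
step 5: Δleader=(15.000, 25.000, 20.000°), disengaged; cmd=(0,0,0) → follower holds at (-23.500, -222.000, -42.500°)
step 6: Δleader=(14.000, -25.000, 11.000°), engaged; cmd=(3.000, -75.500, 3.500°) → follower=(-20.500, -297.500, -39.000°)

-29.250 -67.500 -56.000
-27.750 -131.000 -43.000
-23.250 -176.500 -24.000
-23.500 -222.000 -42.500
-23.500 -222.000 -42.500
-23.500 -222.000 -42.500
-20.500 -297.500 -39.000


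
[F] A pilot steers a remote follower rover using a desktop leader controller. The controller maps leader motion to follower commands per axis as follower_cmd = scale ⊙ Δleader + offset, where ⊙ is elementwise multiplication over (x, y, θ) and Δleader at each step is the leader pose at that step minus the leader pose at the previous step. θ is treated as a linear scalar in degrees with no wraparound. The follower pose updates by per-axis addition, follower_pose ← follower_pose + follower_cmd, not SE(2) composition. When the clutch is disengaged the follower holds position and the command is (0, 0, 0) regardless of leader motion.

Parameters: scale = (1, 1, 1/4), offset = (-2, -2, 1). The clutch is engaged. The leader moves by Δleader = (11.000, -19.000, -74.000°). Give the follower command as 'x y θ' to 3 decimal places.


axis x: 1·11.000 + -2 = 9.000
axis y: 1·-19.000 + -2 = -21.000
axis θ: 1/4·-74.000 + 1 = -17.500

9.000 -21.000 -17.500


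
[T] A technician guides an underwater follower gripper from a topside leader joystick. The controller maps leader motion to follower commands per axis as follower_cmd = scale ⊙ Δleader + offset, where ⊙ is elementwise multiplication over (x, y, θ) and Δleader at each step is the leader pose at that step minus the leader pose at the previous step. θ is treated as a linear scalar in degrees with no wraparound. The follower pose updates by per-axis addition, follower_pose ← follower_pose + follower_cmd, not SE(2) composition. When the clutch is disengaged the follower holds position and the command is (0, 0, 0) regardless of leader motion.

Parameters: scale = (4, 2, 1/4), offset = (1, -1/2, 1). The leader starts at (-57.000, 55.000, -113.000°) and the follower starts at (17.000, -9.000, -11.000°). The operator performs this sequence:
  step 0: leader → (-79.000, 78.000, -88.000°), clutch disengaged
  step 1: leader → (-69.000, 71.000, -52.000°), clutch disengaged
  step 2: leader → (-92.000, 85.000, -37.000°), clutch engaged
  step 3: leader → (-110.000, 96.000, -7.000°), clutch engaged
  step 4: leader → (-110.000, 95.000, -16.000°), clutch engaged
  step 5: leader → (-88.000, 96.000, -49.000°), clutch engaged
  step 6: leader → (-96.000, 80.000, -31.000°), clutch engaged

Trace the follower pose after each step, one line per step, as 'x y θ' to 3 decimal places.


17.000 -9.000 -11.000
17.000 -9.000 -11.000
-74.000 18.500 -6.250
-145.000 40.000 2.250
-144.000 37.500 1.000
-55.000 39.000 -6.250
-86.000 6.500 -0.750

step 0: Δleader=(-22.000, 23.000, 25.000°), disengaged; cmd=(0,0,0) → follower holds at (17.000, -9.000, -11.000°)
step 1: Δleader=(10.000, -7.000, 36.000°), disengaged; cmd=(0,0,0) → follower holds at (17.000, -9.000, -11.000°)
step 2: Δleader=(-23.000, 14.000, 15.000°), engaged; cmd=(-91.000, 27.500, 4.750°) → follower=(-74.000, 18.500, -6.250°)
step 3: Δleader=(-18.000, 11.000, 30.000°), engaged; cmd=(-71.000, 21.500, 8.500°) → follower=(-145.000, 40.000, 2.250°)
step 4: Δleader=(0.000, -1.000, -9.000°), engaged; cmd=(1.000, -2.500, -1.250°) → follower=(-144.000, 37.500, 1.000°)
step 5: Δleader=(22.000, 1.000, -33.000°), engaged; cmd=(89.000, 1.500, -7.250°) → follower=(-55.000, 39.000, -6.250°)
step 6: Δleader=(-8.000, -16.000, 18.000°), engaged; cmd=(-31.000, -32.500, 5.500°) → follower=(-86.000, 6.500, -0.750°)


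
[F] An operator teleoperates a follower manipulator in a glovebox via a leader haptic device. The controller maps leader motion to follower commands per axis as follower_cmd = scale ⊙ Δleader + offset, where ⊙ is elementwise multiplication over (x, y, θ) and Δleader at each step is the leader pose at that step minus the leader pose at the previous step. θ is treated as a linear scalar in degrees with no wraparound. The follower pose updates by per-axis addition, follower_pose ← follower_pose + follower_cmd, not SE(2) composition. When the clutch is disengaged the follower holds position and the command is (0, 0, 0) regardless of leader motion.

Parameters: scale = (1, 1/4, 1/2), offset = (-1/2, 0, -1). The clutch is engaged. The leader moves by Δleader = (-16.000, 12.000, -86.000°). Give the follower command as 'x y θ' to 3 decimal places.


-16.500 3.000 -44.000

axis x: 1·-16.000 + -1/2 = -16.500
axis y: 1/4·12.000 + 0 = 3.000
axis θ: 1/2·-86.000 + -1 = -44.000
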